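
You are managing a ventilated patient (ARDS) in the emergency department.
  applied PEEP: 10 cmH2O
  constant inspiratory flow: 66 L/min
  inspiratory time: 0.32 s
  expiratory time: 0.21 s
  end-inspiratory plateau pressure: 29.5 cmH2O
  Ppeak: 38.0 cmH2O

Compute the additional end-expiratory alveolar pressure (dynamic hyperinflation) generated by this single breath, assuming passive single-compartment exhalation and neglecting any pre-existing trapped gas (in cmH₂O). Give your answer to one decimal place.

4.3

Flow: 66 L/min ÷ 60 = 1.1 L/s.
Vt = flow × Ti = 1.1 L/s × 0.32 s × 1000 mL/L = 352.0 mL.
R = (PIP − Pplat)/V̇ = (38.0 − 29.5) / 1.1 = 8.5/1.1 = 7.727 cmH2O·s/L.
C = Vt/(Pplat − PEEP) = 352.0 / (29.5 − 10) = 352.0/19.5 = 18.051 mL/cmH2O.
τ = R × C = 7.727 × 0.01805 L/cmH2O = 0.1395 s.
Fraction remaining = e^(−Te/τ) = e^(−0.21/0.1395) = 0.2219; trapped volume = 352.0 × 0.2219 = 78.109 mL.
Additional alveolar pressure from trapping ≈ V_trapped / C = 78.109 / 18.051 = 4.327 cmH2O.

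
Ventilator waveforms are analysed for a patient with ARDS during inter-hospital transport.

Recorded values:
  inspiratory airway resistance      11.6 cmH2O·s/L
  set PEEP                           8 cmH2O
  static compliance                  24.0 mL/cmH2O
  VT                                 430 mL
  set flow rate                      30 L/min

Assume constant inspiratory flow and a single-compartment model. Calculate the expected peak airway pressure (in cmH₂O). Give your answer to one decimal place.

Flow: 30 L/min ÷ 60 = 0.5 L/s.
Equation of motion (constant flow): PIP = Vt/C + R·V̇ + PEEP.
PIP = 430/24.0 + 11.6×0.5 + 8 = 17.917 + 5.8 + 8 = 31.717 cmH2O.

31.7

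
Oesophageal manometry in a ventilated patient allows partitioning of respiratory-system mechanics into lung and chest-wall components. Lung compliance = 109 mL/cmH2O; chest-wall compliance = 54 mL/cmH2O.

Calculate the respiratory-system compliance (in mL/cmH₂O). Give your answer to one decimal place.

Lung and chest wall are elastances in series: 1/Crs = 1/CL + 1/Ccw.
1/Crs = 1/109 + 1/54 = 0.02769.
Crs = 36.114 mL/cmH2O.

36.1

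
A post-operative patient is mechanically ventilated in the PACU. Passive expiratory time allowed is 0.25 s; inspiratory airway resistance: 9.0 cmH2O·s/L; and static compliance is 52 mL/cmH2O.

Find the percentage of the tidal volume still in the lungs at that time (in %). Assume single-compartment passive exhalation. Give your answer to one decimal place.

58.6

τ = R × C = 9.0 × 52 mL/cmH2O = 9.0 × 0.052 L/cmH2O = 0.468 s.
Passive exhalation: V(t)/V₀ = e^(−t/τ) = e^(−0.25/0.468) = 0.5861.
Fraction remaining = 0.5861 → 58.61%.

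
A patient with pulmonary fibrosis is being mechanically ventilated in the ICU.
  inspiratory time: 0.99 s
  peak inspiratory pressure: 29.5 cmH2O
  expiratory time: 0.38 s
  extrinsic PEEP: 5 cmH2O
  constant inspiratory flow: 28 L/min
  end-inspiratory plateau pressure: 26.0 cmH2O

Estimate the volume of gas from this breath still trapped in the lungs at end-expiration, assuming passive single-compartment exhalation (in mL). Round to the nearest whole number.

Flow: 28 L/min ÷ 60 = 0.4667 L/s.
Vt = flow × Ti = 0.4667 L/s × 0.99 s × 1000 mL/L = 462.03 mL.
R = (PIP − Pplat)/V̇ = (29.5 − 26.0) / 0.4667 = 3.5/0.4667 = 7.499 cmH2O·s/L.
C = Vt/(Pplat − PEEP) = 462.03 / (26.0 − 5) = 462.03/21.0 = 22.001 mL/cmH2O.
τ = R × C = 7.499 × 0.022 L/cmH2O = 0.165 s.
Fraction remaining = e^(−Te/τ) = e^(−0.38/0.165) = 0.09996.
Trapped volume = 462.03 × 0.09996 = 46.185 mL.

46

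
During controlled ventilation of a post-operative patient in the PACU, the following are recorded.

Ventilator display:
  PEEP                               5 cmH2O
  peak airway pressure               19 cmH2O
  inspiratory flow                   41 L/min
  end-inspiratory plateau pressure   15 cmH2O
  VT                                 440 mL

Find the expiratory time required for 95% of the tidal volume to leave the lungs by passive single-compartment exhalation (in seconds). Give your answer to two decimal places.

0.77

Flow: 41 L/min ÷ 60 = 0.6833 L/s.
R = (PIP − Pplat)/V̇ = (19 − 15) / 0.6833 = 4.0/0.6833 = 5.854 cmH2O·s/L.
C = Vt/(Pplat − PEEP) = 440.0 / (15 − 5) = 440.0/10.0 = 44.0 mL/cmH2O.
τ = R × C = 5.854 × 0.044 L/cmH2O = 0.2576 s.
t = −τ·ln(1 − 0.95) = −0.2576·ln(0.05) = 0.7717 s.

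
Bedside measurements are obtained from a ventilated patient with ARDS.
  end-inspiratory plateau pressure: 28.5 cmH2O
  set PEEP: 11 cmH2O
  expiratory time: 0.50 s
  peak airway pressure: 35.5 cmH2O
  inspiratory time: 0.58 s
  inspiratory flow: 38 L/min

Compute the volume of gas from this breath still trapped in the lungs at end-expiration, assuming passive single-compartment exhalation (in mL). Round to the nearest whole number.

Flow: 38 L/min ÷ 60 = 0.6333 L/s.
Vt = flow × Ti = 0.6333 L/s × 0.58 s × 1000 mL/L = 367.31 mL.
R = (PIP − Pplat)/V̇ = (35.5 − 28.5) / 0.6333 = 7.0/0.6333 = 11.053 cmH2O·s/L.
C = Vt/(Pplat − PEEP) = 367.31 / (28.5 − 11) = 367.31/17.5 = 20.989 mL/cmH2O.
τ = R × C = 11.053 × 0.02099 L/cmH2O = 0.232 s.
Fraction remaining = e^(−Te/τ) = e^(−0.50/0.232) = 0.1159.
Trapped volume = 367.31 × 0.1159 = 42.571 mL.

43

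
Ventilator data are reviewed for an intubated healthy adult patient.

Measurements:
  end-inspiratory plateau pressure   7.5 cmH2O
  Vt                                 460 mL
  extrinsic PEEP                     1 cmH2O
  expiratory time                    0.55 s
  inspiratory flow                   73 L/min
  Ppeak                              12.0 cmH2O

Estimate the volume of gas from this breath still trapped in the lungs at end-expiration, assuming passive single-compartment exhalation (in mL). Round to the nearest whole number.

56

Flow: 73 L/min ÷ 60 = 1.2167 L/s.
R = (PIP − Pplat)/V̇ = (12.0 − 7.5) / 1.2167 = 4.5/1.2167 = 3.699 cmH2O·s/L.
C = Vt/(Pplat − PEEP) = 460.0 / (7.5 − 1) = 460.0/6.5 = 70.769 mL/cmH2O.
τ = R × C = 3.699 × 0.07077 L/cmH2O = 0.2618 s.
Fraction remaining = e^(−Te/τ) = e^(−0.55/0.2618) = 0.1224.
Trapped volume = 460.0 × 0.1224 = 56.304 mL.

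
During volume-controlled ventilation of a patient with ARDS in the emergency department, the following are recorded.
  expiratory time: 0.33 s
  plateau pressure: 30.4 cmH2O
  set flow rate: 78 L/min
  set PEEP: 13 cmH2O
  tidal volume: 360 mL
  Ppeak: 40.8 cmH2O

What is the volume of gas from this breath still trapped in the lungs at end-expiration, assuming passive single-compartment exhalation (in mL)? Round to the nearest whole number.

Flow: 78 L/min ÷ 60 = 1.3 L/s.
R = (PIP − Pplat)/V̇ = (40.8 − 30.4) / 1.3 = 10.4/1.3 = 8.0 cmH2O·s/L.
C = Vt/(Pplat − PEEP) = 360.0 / (30.4 − 13) = 360.0/17.4 = 20.69 mL/cmH2O.
τ = R × C = 8.0 × 0.02069 L/cmH2O = 0.1655 s.
Fraction remaining = e^(−Te/τ) = e^(−0.33/0.1655) = 0.1362.
Trapped volume = 360.0 × 0.1362 = 49.032 mL.

49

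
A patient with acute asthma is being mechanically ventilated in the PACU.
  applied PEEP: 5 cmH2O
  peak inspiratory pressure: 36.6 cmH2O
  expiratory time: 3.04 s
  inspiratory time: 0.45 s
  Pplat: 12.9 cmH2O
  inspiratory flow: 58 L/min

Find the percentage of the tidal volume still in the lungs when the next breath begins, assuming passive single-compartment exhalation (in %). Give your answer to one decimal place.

Flow: 58 L/min ÷ 60 = 0.9667 L/s.
Vt = flow × Ti = 0.9667 L/s × 0.45 s × 1000 mL/L = 435.02 mL.
R = (PIP − Pplat)/V̇ = (36.6 − 12.9) / 0.9667 = 23.7/0.9667 = 24.516 cmH2O·s/L.
C = Vt/(Pplat − PEEP) = 435.02 / (12.9 − 5) = 435.02/7.9 = 55.066 mL/cmH2O.
τ = R × C = 24.516 × 0.05507 L/cmH2O = 1.35 s.
Fraction remaining at end-expiration = e^(−Te/τ) = e^(−3.04/1.35) = 0.1052 → 10.52%.

10.5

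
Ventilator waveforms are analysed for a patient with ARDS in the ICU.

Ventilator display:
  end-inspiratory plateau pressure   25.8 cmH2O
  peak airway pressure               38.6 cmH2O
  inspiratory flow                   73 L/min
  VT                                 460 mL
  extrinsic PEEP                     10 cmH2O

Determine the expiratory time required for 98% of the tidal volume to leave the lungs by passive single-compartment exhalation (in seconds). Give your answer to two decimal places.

1.20

Flow: 73 L/min ÷ 60 = 1.2167 L/s.
R = (PIP − Pplat)/V̇ = (38.6 − 25.8) / 1.2167 = 12.8/1.2167 = 10.52 cmH2O·s/L.
C = Vt/(Pplat − PEEP) = 460.0 / (25.8 − 10) = 460.0/15.8 = 29.114 mL/cmH2O.
τ = R × C = 10.52 × 0.02911 L/cmH2O = 0.3062 s.
t = −τ·ln(1 − 0.98) = −0.3062·ln(0.02) = 1.198 s.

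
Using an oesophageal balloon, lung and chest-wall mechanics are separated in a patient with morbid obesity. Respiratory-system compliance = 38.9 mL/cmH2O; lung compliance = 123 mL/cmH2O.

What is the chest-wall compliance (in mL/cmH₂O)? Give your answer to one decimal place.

56.9

1/Ccw = 1/Crs − 1/CL.
1/Ccw = 1/38.9 − 1/123 = 0.01758.
Ccw = 56.883 mL/cmH2O.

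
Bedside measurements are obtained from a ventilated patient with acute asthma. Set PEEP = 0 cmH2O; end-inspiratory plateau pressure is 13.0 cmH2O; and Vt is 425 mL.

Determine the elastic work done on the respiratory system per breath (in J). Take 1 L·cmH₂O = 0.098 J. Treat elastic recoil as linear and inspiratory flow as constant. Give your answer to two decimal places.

0.27

Elastic work ≈ ½ × (Pplat − PEEP) × Vt = 0.5 × (13.0 − 0) × 0.425 L = 0.5 × 13.0 × 0.425 = 2.763 L·cmH2O.
× 0.098 J/(L·cmH2O) → 0.2708 J.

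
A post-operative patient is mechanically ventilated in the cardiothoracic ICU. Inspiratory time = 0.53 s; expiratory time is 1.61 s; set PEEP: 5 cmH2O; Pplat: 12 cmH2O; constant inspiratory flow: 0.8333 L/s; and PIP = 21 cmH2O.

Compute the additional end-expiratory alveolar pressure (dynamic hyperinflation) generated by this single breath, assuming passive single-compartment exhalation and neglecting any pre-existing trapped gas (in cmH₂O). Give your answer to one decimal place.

0.7

Vt = flow × Ti = 0.8333 L/s × 0.53 s × 1000 mL/L = 441.65 mL.
R = (PIP − Pplat)/V̇ = (21 − 12) / 0.8333 = 9.0/0.8333 = 10.8 cmH2O·s/L.
C = Vt/(Pplat − PEEP) = 441.65 / (12 − 5) = 441.65/7.0 = 63.093 mL/cmH2O.
τ = R × C = 10.8 × 0.06309 L/cmH2O = 0.6814 s.
Fraction remaining = e^(−Te/τ) = e^(−1.61/0.6814) = 0.09416; trapped volume = 441.65 × 0.09416 = 41.586 mL.
Additional alveolar pressure from trapping ≈ V_trapped / C = 41.586 / 63.093 = 0.6591 cmH2O.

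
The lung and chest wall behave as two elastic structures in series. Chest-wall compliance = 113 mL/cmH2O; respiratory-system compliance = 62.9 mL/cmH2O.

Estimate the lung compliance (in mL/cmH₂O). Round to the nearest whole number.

1/CL = 1/Crs − 1/Ccw.
1/CL = 1/62.9 − 1/113 = 0.007049.
CL = 141.86 mL/cmH2O.

142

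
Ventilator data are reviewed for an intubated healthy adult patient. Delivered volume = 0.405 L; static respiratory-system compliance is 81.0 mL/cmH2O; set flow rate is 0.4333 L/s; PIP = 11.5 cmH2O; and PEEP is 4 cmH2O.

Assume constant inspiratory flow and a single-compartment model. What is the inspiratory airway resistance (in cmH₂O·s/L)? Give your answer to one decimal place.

Equation of motion (constant flow): PIP = Vt/C + R·V̇ + PEEP.
R·V̇ = PIP − Vt/C − PEEP = 11.5 − 405/81.0 − 4 = 11.5 − 5.0 − 4 = 2.5 cmH2O.
R = 2.5 / 0.4333 = 5.77 cmH2O·s/L.

5.8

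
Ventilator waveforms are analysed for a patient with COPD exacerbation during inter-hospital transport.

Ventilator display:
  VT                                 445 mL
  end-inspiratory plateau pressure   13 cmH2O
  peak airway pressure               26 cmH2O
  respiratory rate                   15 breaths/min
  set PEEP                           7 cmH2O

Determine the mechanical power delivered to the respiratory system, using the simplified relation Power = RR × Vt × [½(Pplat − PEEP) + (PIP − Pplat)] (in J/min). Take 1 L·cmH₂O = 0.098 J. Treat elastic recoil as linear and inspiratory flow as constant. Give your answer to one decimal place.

10.5

Per-breath work = Vt × [½(Pplat−PEEP) + (PIP−Pplat)] = 0.445 × [0.5×6.0 + 13.0] = 0.445 × 16.0 = 7.12 L·cmH2O.
Power = 15 × 7.12 = 106.8 L·cmH2O/min.
× 0.098 J/(L·cmH2O) → 10.466 J/min.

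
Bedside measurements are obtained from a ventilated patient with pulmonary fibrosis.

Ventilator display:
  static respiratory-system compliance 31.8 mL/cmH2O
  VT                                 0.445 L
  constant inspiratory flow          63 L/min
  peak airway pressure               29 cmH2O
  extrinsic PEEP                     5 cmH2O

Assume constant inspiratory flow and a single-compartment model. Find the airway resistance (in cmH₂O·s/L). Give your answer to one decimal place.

Flow: 63 L/min ÷ 60 = 1.05 L/s.
Equation of motion (constant flow): PIP = Vt/C + R·V̇ + PEEP.
R·V̇ = PIP − Vt/C − PEEP = 29 − 445/31.8 − 5 = 29 − 13.994 − 5 = 10.006 cmH2O.
R = 10.006 / 1.05 = 9.53 cmH2O·s/L.

9.5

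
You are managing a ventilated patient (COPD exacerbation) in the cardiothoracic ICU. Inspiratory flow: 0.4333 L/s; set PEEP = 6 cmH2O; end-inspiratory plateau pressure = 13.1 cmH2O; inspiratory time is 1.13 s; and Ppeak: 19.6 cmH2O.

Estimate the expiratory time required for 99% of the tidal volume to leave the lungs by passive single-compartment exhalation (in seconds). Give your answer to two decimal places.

Vt = flow × Ti = 0.4333 L/s × 1.13 s × 1000 mL/L = 489.63 mL.
R = (PIP − Pplat)/V̇ = (19.6 − 13.1) / 0.4333 = 6.5/0.4333 = 15.001 cmH2O·s/L.
C = Vt/(Pplat − PEEP) = 489.63 / (13.1 − 6) = 489.63/7.1 = 68.962 mL/cmH2O.
τ = R × C = 15.001 × 0.06896 L/cmH2O = 1.034 s.
t = −τ·ln(1 − 0.99) = −1.034·ln(0.01) = 4.762 s.

4.76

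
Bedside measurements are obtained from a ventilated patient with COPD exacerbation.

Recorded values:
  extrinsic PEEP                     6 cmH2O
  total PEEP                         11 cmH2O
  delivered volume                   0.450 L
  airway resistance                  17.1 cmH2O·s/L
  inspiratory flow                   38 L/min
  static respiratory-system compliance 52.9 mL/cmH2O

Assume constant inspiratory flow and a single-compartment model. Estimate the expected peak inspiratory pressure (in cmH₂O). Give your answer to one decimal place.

Flow: 38 L/min ÷ 60 = 0.6333 L/s.
Total PEEP = 11 cmH2O (set 6 + intrinsic 5); this is the baseline alveolar pressure.
Equation of motion (constant flow): PIP = Vt/C + R·V̇ + PEEP.
PIP = 450/52.9 + 17.1×0.6333 + 11 = 8.507 + 10.829 + 11 = 30.336 cmH2O.

30.3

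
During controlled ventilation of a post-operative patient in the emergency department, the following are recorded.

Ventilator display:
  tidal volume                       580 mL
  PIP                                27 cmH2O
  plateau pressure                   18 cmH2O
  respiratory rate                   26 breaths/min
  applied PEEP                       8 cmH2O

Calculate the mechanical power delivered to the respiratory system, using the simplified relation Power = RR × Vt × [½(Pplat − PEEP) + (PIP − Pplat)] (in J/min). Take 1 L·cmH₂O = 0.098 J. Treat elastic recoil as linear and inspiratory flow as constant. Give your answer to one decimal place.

Per-breath work = Vt × [½(Pplat−PEEP) + (PIP−Pplat)] = 0.580 × [0.5×10.0 + 9.0] = 0.580 × 14.0 = 8.12 L·cmH2O.
Power = 26 × 8.12 = 211.12 L·cmH2O/min.
× 0.098 J/(L·cmH2O) → 20.69 J/min.

20.7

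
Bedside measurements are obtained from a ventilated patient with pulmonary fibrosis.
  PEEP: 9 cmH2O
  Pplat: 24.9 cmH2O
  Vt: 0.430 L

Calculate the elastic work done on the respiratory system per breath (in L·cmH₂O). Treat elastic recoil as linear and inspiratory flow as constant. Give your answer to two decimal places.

Elastic work ≈ ½ × (Pplat − PEEP) × Vt = 0.5 × (24.9 − 9) × 0.430 L = 0.5 × 15.9 × 0.430 = 3.419 L·cmH2O.

3.42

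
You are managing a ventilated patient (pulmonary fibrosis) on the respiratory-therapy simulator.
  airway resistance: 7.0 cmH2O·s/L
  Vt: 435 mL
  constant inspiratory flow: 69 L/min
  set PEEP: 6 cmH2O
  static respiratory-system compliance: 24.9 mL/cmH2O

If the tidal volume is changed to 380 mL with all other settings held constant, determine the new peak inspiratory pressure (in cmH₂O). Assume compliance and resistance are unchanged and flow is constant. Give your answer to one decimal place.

29.3

Flow: 69 L/min ÷ 60 = 1.15 L/s.
PIP = Vt/C + R·V̇ + PEEP (constant-flow equation of motion).
Only the elastic term changes: ΔPIP = ΔVt / C = (380 − 435) / 24.9 = -2.209 cmH2O.
Original PIP = 435/24.9 + 7.0×1.15 + 6 = 31.52 cmH2O; new PIP = 31.52 + (-2.209) = 29.311 cmH2O.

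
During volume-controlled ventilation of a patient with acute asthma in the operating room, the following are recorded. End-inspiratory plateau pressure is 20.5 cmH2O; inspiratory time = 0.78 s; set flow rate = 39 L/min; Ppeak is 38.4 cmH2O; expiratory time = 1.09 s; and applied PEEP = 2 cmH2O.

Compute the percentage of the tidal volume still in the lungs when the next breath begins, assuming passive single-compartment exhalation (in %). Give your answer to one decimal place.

Flow: 39 L/min ÷ 60 = 0.65 L/s.
Vt = flow × Ti = 0.65 L/s × 0.78 s × 1000 mL/L = 507.0 mL.
R = (PIP − Pplat)/V̇ = (38.4 − 20.5) / 0.65 = 17.9/0.65 = 27.538 cmH2O·s/L.
C = Vt/(Pplat − PEEP) = 507.0 / (20.5 − 2) = 507.0/18.5 = 27.405 mL/cmH2O.
τ = R × C = 27.538 × 0.02741 L/cmH2O = 0.7548 s.
Fraction remaining at end-expiration = e^(−Te/τ) = e^(−1.09/0.7548) = 0.236 → 23.6%.

23.6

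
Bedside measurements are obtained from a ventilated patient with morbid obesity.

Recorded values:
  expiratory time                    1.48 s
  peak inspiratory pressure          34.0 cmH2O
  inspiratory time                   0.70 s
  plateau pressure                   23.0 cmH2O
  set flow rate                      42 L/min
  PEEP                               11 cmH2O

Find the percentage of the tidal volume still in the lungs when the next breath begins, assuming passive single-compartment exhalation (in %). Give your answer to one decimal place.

Flow: 42 L/min ÷ 60 = 0.7 L/s.
Vt = flow × Ti = 0.7 L/s × 0.70 s × 1000 mL/L = 490.0 mL.
R = (PIP − Pplat)/V̇ = (34.0 − 23.0) / 0.7 = 11.0/0.7 = 15.714 cmH2O·s/L.
C = Vt/(Pplat − PEEP) = 490.0 / (23.0 − 11) = 490.0/12.0 = 40.833 mL/cmH2O.
τ = R × C = 15.714 × 0.04083 L/cmH2O = 0.6416 s.
Fraction remaining at end-expiration = e^(−Te/τ) = e^(−1.48/0.6416) = 0.09959 → 9.959%.

10.0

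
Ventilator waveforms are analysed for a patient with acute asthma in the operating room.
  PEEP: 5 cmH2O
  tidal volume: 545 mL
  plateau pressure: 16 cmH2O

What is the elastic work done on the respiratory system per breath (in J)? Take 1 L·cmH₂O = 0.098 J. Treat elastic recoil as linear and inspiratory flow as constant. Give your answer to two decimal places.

0.29

Elastic work ≈ ½ × (Pplat − PEEP) × Vt = 0.5 × (16 − 5) × 0.545 L = 0.5 × 11.0 × 0.545 = 2.998 L·cmH2O.
× 0.098 J/(L·cmH2O) → 0.2938 J.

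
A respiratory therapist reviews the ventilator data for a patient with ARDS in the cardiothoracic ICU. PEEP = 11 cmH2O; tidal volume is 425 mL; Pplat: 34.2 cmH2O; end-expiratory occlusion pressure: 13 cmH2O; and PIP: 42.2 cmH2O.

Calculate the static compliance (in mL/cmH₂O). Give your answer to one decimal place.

End-expiratory occlusion gives total PEEP = 13 cmH2O (intrinsic PEEP = 13 − 11 = 2). Use total PEEP for the elastic gradient.
Cstat = Vt / (Pplat − PEEPtotal) = 425 / (34.2 − 13) = 425 / 21.2 = 20.047 mL/cmH2O.

20.0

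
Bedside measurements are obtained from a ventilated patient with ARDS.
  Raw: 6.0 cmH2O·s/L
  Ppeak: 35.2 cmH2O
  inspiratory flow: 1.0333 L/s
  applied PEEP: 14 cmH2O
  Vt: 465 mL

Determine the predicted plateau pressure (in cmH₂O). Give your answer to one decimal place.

Pplat = PIP − Raw × flow = 35.2 − 6.0 × 1.0333 = 35.2 − 6.2 = 29.0 cmH2O.

29.0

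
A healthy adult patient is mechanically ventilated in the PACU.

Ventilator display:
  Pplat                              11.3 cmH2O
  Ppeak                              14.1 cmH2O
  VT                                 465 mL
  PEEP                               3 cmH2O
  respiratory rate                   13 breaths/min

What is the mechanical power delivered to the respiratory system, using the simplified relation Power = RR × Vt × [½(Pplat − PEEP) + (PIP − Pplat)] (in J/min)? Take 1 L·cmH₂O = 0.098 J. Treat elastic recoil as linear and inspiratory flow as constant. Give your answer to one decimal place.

4.1

Per-breath work = Vt × [½(Pplat−PEEP) + (PIP−Pplat)] = 0.465 × [0.5×8.3 + 2.8] = 0.465 × 6.95 = 3.232 L·cmH2O.
Power = 13 × 3.232 = 42.016 L·cmH2O/min.
× 0.098 J/(L·cmH2O) → 4.118 J/min.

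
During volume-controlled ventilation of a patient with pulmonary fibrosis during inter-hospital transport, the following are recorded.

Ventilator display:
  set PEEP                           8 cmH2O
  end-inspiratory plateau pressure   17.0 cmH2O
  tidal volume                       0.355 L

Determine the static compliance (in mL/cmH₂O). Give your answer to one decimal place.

39.4

Cstat = Vt / (Pplat − PEEP) = 355 / (17.0 − 8) = 355 / 9.0 = 39.444 mL/cmH2O.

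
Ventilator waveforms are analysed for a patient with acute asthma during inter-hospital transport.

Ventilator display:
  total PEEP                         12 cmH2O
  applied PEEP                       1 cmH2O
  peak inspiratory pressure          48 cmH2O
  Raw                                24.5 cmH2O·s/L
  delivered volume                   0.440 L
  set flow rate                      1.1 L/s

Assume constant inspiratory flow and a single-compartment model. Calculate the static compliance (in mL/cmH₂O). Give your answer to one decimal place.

Total PEEP = 12 cmH2O (set 1 + intrinsic 11); this is the baseline alveolar pressure.
Equation of motion (constant flow): PIP = Vt/C + R·V̇ + PEEP.
Vt/C = PIP − R·V̇ − PEEP = 48 − 24.5×1.1 − 12 = 48 − 26.95 − 12 = 9.05 cmH2O.
C = Vt / 9.05 = 440 / 9.05 = 48.619 mL/cmH2O.

48.6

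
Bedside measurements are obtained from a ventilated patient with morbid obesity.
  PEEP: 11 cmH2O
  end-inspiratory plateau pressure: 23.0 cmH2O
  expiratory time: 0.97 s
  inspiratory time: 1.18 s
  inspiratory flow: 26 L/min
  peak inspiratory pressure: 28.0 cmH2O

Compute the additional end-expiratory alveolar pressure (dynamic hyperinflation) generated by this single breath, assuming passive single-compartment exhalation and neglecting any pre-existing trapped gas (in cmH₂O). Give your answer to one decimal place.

1.7

Flow: 26 L/min ÷ 60 = 0.4333 L/s.
Vt = flow × Ti = 0.4333 L/s × 1.18 s × 1000 mL/L = 511.29 mL.
R = (PIP − Pplat)/V̇ = (28.0 − 23.0) / 0.4333 = 5.0/0.4333 = 11.539 cmH2O·s/L.
C = Vt/(Pplat − PEEP) = 511.29 / (23.0 − 11) = 511.29/12.0 = 42.608 mL/cmH2O.
τ = R × C = 11.539 × 0.04261 L/cmH2O = 0.4917 s.
Fraction remaining = e^(−Te/τ) = e^(−0.97/0.4917) = 0.1391; trapped volume = 511.29 × 0.1391 = 71.12 mL.
Additional alveolar pressure from trapping ≈ V_trapped / C = 71.12 / 42.608 = 1.669 cmH2O.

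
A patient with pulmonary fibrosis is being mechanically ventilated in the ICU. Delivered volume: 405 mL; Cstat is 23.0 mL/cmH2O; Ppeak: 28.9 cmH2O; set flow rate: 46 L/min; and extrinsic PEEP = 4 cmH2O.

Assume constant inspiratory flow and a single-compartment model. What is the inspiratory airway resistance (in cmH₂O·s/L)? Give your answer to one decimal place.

9.5

Flow: 46 L/min ÷ 60 = 0.7667 L/s.
Equation of motion (constant flow): PIP = Vt/C + R·V̇ + PEEP.
R·V̇ = PIP − Vt/C − PEEP = 28.9 − 405/23.0 − 4 = 28.9 − 17.609 − 4 = 7.291 cmH2O.
R = 7.291 / 0.7667 = 9.51 cmH2O·s/L.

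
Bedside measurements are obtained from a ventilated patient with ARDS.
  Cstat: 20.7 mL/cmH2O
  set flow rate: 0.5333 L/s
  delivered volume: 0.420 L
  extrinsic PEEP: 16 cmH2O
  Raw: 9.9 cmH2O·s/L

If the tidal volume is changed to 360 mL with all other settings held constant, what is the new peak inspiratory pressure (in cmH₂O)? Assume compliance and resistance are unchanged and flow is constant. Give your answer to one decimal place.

38.7

PIP = Vt/C + R·V̇ + PEEP (constant-flow equation of motion).
Only the elastic term changes: ΔPIP = ΔVt / C = (360 − 420) / 20.7 = -2.899 cmH2O.
Original PIP = 420/20.7 + 9.9×0.5333 + 16 = 41.57 cmH2O; new PIP = 41.57 + (-2.899) = 38.671 cmH2O.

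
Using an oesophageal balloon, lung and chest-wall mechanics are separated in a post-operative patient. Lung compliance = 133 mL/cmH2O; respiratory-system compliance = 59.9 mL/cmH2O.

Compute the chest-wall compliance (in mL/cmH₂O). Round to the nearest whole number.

1/Ccw = 1/Crs − 1/CL.
1/Ccw = 1/59.9 − 1/133 = 0.009176.
Ccw = 108.98 mL/cmH2O.

109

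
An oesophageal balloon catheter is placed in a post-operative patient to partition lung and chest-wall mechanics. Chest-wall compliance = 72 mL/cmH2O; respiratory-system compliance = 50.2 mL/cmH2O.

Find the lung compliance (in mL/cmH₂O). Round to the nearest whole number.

166

1/CL = 1/Crs − 1/Ccw.
1/CL = 1/50.2 − 1/72 = 0.006031.
CL = 165.81 mL/cmH2O.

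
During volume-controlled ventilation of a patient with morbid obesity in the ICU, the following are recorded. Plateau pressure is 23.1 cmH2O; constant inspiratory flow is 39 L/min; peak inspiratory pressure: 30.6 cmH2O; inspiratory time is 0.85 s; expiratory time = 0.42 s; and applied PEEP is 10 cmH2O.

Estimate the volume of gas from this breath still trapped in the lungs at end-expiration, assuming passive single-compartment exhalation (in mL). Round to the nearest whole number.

233

Flow: 39 L/min ÷ 60 = 0.65 L/s.
Vt = flow × Ti = 0.65 L/s × 0.85 s × 1000 mL/L = 552.5 mL.
R = (PIP − Pplat)/V̇ = (30.6 − 23.1) / 0.65 = 7.5/0.65 = 11.538 cmH2O·s/L.
C = Vt/(Pplat − PEEP) = 552.5 / (23.1 − 10) = 552.5/13.1 = 42.176 mL/cmH2O.
τ = R × C = 11.538 × 0.04218 L/cmH2O = 0.4867 s.
Fraction remaining = e^(−Te/τ) = e^(−0.42/0.4867) = 0.4219.
Trapped volume = 552.5 × 0.4219 = 233.1 mL.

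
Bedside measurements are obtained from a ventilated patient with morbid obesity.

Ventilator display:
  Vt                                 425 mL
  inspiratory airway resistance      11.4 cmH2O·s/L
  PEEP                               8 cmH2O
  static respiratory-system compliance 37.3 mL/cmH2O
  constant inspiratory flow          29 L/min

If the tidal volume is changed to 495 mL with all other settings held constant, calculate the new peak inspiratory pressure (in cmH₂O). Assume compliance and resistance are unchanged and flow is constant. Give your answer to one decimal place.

26.8

Flow: 29 L/min ÷ 60 = 0.4833 L/s.
PIP = Vt/C + R·V̇ + PEEP (constant-flow equation of motion).
Only the elastic term changes: ΔPIP = ΔVt / C = (495 − 425) / 37.3 = 1.877 cmH2O.
Original PIP = 425/37.3 + 11.4×0.4833 + 8 = 24.904 cmH2O; new PIP = 24.904 + (1.877) = 26.781 cmH2O.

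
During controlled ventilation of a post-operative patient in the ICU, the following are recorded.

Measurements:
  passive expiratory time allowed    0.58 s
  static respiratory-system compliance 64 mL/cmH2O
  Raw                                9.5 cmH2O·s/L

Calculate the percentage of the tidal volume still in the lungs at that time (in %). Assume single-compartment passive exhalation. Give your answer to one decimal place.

τ = R × C = 9.5 × 64 mL/cmH2O = 9.5 × 0.064 L/cmH2O = 0.608 s.
Passive exhalation: V(t)/V₀ = e^(−t/τ) = e^(−0.58/0.608) = 0.3852.
Fraction remaining = 0.3852 → 38.52%.

38.5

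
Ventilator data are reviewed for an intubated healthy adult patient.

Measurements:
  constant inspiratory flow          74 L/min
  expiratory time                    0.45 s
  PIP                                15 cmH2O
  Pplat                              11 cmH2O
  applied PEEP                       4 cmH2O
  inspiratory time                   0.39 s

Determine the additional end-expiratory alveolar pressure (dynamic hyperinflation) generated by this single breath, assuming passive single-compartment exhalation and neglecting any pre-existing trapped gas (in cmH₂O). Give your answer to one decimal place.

Flow: 74 L/min ÷ 60 = 1.2333 L/s.
Vt = flow × Ti = 1.2333 L/s × 0.39 s × 1000 mL/L = 480.99 mL.
R = (PIP − Pplat)/V̇ = (15 − 11) / 1.2333 = 4.0/1.2333 = 3.243 cmH2O·s/L.
C = Vt/(Pplat − PEEP) = 480.99 / (11 − 4) = 480.99/7.0 = 68.713 mL/cmH2O.
τ = R × C = 3.243 × 0.06871 L/cmH2O = 0.2228 s.
Fraction remaining = e^(−Te/τ) = e^(−0.45/0.2228) = 0.1327; trapped volume = 480.99 × 0.1327 = 63.827 mL.
Additional alveolar pressure from trapping ≈ V_trapped / C = 63.827 / 68.713 = 0.9289 cmH2O.

0.9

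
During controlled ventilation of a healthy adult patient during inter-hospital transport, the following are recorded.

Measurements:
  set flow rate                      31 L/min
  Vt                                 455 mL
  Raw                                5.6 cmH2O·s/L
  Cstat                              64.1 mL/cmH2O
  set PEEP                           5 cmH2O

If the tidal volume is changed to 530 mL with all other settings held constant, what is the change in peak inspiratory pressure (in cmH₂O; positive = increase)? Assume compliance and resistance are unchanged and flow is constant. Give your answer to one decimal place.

PIP = Vt/C + R·V̇ + PEEP (constant-flow equation of motion).
Only the elastic term changes: ΔPIP = ΔVt / C = (530 − 455) / 64.1 = 1.17 cmH2O.

1.2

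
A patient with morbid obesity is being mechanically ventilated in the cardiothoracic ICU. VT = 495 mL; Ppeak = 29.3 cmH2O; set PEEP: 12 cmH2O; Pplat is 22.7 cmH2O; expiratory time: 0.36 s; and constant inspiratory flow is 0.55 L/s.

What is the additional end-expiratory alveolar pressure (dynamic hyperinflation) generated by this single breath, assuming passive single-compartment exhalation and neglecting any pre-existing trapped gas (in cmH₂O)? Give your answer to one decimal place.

5.6

R = (PIP − Pplat)/V̇ = (29.3 − 22.7) / 0.55 = 6.6/0.55 = 12.0 cmH2O·s/L.
C = Vt/(Pplat − PEEP) = 495.0 / (22.7 − 12) = 495.0/10.7 = 46.262 mL/cmH2O.
τ = R × C = 12.0 × 0.04626 L/cmH2O = 0.5551 s.
Fraction remaining = e^(−Te/τ) = e^(−0.36/0.5551) = 0.5228; trapped volume = 495.0 × 0.5228 = 258.79 mL.
Additional alveolar pressure from trapping ≈ V_trapped / C = 258.79 / 46.262 = 5.594 cmH2O.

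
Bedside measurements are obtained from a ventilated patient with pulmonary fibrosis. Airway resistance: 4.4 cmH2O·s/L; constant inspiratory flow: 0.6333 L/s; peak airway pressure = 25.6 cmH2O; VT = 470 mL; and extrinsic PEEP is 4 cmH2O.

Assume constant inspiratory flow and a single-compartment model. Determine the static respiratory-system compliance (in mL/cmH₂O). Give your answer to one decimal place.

25.0

Equation of motion (constant flow): PIP = Vt/C + R·V̇ + PEEP.
Vt/C = PIP − R·V̇ − PEEP = 25.6 − 4.4×0.6333 − 4 = 25.6 − 2.787 − 4 = 18.813 cmH2O.
C = Vt / 18.813 = 470 / 18.813 = 24.983 mL/cmH2O.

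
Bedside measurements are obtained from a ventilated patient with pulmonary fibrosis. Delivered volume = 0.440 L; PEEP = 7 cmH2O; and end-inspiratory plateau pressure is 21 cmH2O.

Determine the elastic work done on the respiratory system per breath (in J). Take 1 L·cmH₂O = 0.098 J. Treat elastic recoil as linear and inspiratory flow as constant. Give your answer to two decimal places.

Elastic work ≈ ½ × (Pplat − PEEP) × Vt = 0.5 × (21 − 7) × 0.440 L = 0.5 × 14.0 × 0.440 = 3.08 L·cmH2O.
× 0.098 J/(L·cmH2O) → 0.3018 J.

0.30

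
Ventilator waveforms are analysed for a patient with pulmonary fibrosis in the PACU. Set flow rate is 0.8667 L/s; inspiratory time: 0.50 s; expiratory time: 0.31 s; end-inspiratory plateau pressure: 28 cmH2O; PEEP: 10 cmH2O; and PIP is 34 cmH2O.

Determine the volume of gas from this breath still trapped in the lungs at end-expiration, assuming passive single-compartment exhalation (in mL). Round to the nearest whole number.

Vt = flow × Ti = 0.8667 L/s × 0.50 s × 1000 mL/L = 433.35 mL.
R = (PIP − Pplat)/V̇ = (34 − 28) / 0.8667 = 6.0/0.8667 = 6.923 cmH2O·s/L.
C = Vt/(Pplat − PEEP) = 433.35 / (28 − 10) = 433.35/18.0 = 24.075 mL/cmH2O.
τ = R × C = 6.923 × 0.02408 L/cmH2O = 0.1667 s.
Fraction remaining = e^(−Te/τ) = e^(−0.31/0.1667) = 0.1557.
Trapped volume = 433.35 × 0.1557 = 67.473 mL.

67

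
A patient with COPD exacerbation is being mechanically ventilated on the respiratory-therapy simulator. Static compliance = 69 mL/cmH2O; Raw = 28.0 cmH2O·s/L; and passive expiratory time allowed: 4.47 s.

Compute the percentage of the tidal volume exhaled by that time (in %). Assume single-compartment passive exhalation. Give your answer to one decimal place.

τ = R × C = 28.0 × 69 mL/cmH2O = 28.0 × 0.069 L/cmH2O = 1.932 s.
Passive exhalation: V(t)/V₀ = e^(−t/τ) = e^(−4.47/1.932) = 0.0989.
Fraction exhaled = 1 − 0.0989 = 0.9011 → 90.11%.

90.1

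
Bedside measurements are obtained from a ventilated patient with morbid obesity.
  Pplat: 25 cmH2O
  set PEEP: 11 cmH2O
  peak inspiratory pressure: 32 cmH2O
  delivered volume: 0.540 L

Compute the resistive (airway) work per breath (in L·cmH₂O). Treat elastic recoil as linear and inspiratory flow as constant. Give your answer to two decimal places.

3.78

With constant inspiratory flow the resistive pressure is constant at PIP − Pplat = 32 − 25 = 7.0 cmH2O, so resistive work = 7.0 × 0.540 = 3.78 L·cmH2O.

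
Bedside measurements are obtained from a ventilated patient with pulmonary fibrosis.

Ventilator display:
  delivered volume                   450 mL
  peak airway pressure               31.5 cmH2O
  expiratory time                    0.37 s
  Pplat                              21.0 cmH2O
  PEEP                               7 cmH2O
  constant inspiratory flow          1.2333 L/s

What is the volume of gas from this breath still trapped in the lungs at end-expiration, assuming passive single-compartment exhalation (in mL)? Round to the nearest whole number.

116

R = (PIP − Pplat)/V̇ = (31.5 − 21.0) / 1.2333 = 10.5/1.2333 = 8.514 cmH2O·s/L.
C = Vt/(Pplat − PEEP) = 450.0 / (21.0 − 7) = 450.0/14.0 = 32.143 mL/cmH2O.
τ = R × C = 8.514 × 0.03214 L/cmH2O = 0.2736 s.
Fraction remaining = e^(−Te/τ) = e^(−0.37/0.2736) = 0.2586.
Trapped volume = 450.0 × 0.2586 = 116.37 mL.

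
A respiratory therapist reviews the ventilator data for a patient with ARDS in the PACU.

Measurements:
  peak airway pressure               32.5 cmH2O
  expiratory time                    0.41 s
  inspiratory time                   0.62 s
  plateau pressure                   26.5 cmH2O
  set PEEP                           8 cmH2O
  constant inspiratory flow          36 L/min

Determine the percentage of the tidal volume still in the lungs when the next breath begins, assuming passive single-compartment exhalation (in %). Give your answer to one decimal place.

Flow: 36 L/min ÷ 60 = 0.6 L/s.
Vt = flow × Ti = 0.6 L/s × 0.62 s × 1000 mL/L = 372.0 mL.
R = (PIP − Pplat)/V̇ = (32.5 − 26.5) / 0.6 = 6.0/0.6 = 10.0 cmH2O·s/L.
C = Vt/(Pplat − PEEP) = 372.0 / (26.5 − 8) = 372.0/18.5 = 20.108 mL/cmH2O.
τ = R × C = 10.0 × 0.02011 L/cmH2O = 0.2011 s.
Fraction remaining at end-expiration = e^(−Te/τ) = e^(−0.41/0.2011) = 0.1302 → 13.02%.

13.0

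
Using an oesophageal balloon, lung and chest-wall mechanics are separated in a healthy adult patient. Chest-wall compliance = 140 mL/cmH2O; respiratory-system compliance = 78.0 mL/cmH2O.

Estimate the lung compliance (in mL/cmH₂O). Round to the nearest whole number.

176

1/CL = 1/Crs − 1/Ccw.
1/CL = 1/78.0 − 1/140 = 0.005678.
CL = 176.12 mL/cmH2O.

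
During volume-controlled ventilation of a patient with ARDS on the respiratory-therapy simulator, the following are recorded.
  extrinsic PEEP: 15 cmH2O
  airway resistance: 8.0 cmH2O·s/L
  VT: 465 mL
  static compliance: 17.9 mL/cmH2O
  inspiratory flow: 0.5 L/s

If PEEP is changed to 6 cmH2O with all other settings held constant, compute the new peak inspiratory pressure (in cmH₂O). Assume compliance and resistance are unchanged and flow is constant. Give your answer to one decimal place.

PIP = Vt/C + R·V̇ + PEEP (constant-flow equation of motion).
Only the baseline term changes: ΔPIP = ΔPEEP = 6 − 15 = -9.0 cmH2O.
Original PIP = 465/17.9 + 8.0×0.5 + 15 = 44.978 cmH2O; new PIP = 44.978 + (-9.0) = 35.978 cmH2O.

36.0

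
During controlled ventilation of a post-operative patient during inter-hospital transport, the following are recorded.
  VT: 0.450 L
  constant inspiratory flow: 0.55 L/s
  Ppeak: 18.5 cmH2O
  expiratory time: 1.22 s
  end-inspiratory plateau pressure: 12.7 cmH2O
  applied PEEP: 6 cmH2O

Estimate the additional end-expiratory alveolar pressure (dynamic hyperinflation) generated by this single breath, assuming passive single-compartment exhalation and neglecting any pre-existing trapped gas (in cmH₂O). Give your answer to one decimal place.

R = (PIP − Pplat)/V̇ = (18.5 − 12.7) / 0.55 = 5.8/0.55 = 10.545 cmH2O·s/L.
C = Vt/(Pplat − PEEP) = 450.0 / (12.7 − 6) = 450.0/6.7 = 67.164 mL/cmH2O.
τ = R × C = 10.545 × 0.06716 L/cmH2O = 0.7082 s.
Fraction remaining = e^(−Te/τ) = e^(−1.22/0.7082) = 0.1786; trapped volume = 450.0 × 0.1786 = 80.37 mL.
Additional alveolar pressure from trapping ≈ V_trapped / C = 80.37 / 67.164 = 1.197 cmH2O.

1.2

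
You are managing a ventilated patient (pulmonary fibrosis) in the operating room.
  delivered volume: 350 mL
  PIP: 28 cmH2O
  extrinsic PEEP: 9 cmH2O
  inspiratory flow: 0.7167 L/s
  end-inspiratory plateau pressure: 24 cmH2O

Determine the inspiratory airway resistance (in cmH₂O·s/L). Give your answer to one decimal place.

5.6

Raw = (PIP − Pplat) / flow = (28 − 24) / 0.7167 = 4.0 / 0.7167 = 5.581 cmH2O·s/L.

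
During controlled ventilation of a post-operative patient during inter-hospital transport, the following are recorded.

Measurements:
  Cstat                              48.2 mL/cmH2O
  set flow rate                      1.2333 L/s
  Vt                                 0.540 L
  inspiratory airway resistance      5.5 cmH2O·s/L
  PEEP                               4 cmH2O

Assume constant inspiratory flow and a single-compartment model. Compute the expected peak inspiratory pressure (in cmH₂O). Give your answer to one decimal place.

22.0

Equation of motion (constant flow): PIP = Vt/C + R·V̇ + PEEP.
PIP = 540/48.2 + 5.5×1.2333 + 4 = 11.203 + 6.783 + 4 = 21.986 cmH2O.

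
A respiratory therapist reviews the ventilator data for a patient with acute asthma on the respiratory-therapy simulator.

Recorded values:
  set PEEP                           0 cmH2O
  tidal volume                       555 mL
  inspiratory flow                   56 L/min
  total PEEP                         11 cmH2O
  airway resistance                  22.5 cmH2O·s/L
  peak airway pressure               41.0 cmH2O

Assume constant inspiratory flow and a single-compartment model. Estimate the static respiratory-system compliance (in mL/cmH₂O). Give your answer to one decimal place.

Flow: 56 L/min ÷ 60 = 0.9333 L/s.
Total PEEP = 11 cmH2O (set 0 + intrinsic 11); this is the baseline alveolar pressure.
Equation of motion (constant flow): PIP = Vt/C + R·V̇ + PEEP.
Vt/C = PIP − R·V̇ − PEEP = 41.0 − 22.5×0.9333 − 11 = 41.0 − 20.999 − 11 = 9.001 cmH2O.
C = Vt / 9.001 = 555 / 9.001 = 61.66 mL/cmH2O.

61.7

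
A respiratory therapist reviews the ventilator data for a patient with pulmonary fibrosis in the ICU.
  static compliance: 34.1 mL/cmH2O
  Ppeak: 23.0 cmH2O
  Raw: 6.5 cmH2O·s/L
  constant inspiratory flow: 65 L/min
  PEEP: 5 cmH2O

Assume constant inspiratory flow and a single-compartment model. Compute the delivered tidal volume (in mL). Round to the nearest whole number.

Flow: 65 L/min ÷ 60 = 1.0833 L/s.
Equation of motion (constant flow): PIP = Vt/C + R·V̇ + PEEP.
Vt/C = PIP − R·V̇ − PEEP = 23.0 − 7.041 − 5 = 10.959 cmH2O.
Vt = C × 10.959 = 34.1 × 10.959 = 373.7 mL.

374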